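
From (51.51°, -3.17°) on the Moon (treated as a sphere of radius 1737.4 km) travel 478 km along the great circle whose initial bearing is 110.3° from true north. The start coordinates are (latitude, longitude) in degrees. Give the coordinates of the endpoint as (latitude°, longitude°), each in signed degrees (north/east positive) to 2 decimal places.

44.00°, 17.57°

Angular distance δ = d/R = 478/1737.4 = 0.27512 rad; initial bearing θ = 1.9251 rad.
sin φ₂ = sin φ₁ cos δ + cos φ₁ sin δ cos θ = (0.7827)(0.9624) + (0.6224)(0.2717)(-0.3469) = 0.6946, so φ₂ = 44.00°.
Δλ = atan2(sin θ sin δ cos φ₁, cos δ − sin φ₁ sin φ₂) = atan2(0.1586, 0.4187) = 20.744°.
λ₂ = -3.170° + 20.744° = 17.57°.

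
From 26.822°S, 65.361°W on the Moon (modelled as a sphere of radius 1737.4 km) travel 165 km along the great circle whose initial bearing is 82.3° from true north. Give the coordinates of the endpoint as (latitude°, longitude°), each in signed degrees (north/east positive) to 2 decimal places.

-25.97°, -59.36°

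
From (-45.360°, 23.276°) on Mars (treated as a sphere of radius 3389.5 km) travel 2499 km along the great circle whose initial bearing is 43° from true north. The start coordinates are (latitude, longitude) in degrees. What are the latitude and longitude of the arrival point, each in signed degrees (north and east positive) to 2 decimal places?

-10.44°, 51.06°

Angular distance δ = d/R = 2499/3389.5 = 0.73728 rad; initial bearing θ = 0.7505 rad.
sin φ₂ = sin φ₁ cos δ + cos φ₁ sin δ cos θ = (-0.7115)(0.7403) + (0.7026)(0.6723)(0.7314) = -0.1813, so φ₂ = -10.44°.
Δλ = atan2(sin θ sin δ cos φ₁, cos δ − sin φ₁ sin φ₂) = atan2(0.3222, 0.6113) = 27.789°.
λ₂ = 23.276° + 27.789° = 51.06°.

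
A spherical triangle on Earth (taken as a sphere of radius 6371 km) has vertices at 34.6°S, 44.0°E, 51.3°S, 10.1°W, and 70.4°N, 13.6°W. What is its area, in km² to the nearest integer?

Side lengths (central angles): a = 2.1245, b = 1.9682, c = 0.7303 rad; semiperimeter s = 2.4115.
By l'Huilier's theorem, tan(E/4) = √[tan(s/2) tan((s−a)/2) tan((s−b)/2) tan((s−c)/2)], giving spherical excess E = 1.1970 rad.
Area = E·R² = 1.1970 × (6371)² ≈ 48584541 km².

48584541 km²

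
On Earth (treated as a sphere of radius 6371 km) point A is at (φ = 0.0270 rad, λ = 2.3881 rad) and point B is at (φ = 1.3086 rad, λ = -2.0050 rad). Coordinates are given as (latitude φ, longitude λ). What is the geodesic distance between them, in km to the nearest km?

10360 km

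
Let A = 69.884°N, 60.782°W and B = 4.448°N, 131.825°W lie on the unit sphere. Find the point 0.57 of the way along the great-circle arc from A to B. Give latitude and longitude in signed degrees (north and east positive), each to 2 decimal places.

36.31°, -118.50°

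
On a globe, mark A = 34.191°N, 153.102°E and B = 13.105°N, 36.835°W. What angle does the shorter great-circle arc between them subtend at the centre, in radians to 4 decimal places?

2.2998 rad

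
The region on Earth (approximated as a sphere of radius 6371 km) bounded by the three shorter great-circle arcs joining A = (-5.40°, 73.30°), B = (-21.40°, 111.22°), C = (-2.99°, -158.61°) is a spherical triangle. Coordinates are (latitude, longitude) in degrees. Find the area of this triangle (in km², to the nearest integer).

11564144 km²

Side lengths (central angles): a = 1.5545, b = 2.2249, c = 0.6989 rad; semiperimeter s = 2.2391.
By l'Huilier's theorem, tan(E/4) = √[tan(s/2) tan((s−a)/2) tan((s−b)/2) tan((s−c)/2)], giving spherical excess E = 0.2849 rad.
Area = E·R² = 0.2849 × (6371)² ≈ 11564144 km².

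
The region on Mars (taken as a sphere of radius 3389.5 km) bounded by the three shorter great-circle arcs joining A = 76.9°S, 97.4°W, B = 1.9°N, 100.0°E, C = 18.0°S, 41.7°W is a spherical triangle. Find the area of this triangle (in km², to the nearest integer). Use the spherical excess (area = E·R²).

21913420 km²

Side lengths (central angles): a = 2.4283, b = 1.1347, c = 1.8219 rad; semiperimeter s = 2.6924.
By l'Huilier's theorem, tan(E/4) = √[tan(s/2) tan((s−a)/2) tan((s−b)/2) tan((s−c)/2)], giving spherical excess E = 1.9074 rad.
Area = E·R² = 1.9074 × (3389.5)² ≈ 21913420 km².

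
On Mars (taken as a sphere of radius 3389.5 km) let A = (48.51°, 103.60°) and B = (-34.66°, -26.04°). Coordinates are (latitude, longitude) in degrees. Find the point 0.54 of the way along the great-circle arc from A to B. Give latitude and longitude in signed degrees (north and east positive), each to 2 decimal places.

11.43°, 21.92°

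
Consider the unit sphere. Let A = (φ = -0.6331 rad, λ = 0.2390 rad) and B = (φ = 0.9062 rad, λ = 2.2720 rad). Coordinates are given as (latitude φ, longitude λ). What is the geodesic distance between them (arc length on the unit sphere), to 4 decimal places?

With latitudes φ₁ = -36.274°, φ₂ = 51.921° and longitude difference Δλ = 116.482°:
Haversine: a = sin²(Δφ/2) + cos φ₁ cos φ₂ sin²(Δλ/2) = 0.4843 + (0.8062)(0.6167)(0.7230) = 0.84372.
Central angle c = 2·arcsin(√a) = 2.32876 rad.
On the unit sphere the arc length equals the central angle: 2.3288.

2.3288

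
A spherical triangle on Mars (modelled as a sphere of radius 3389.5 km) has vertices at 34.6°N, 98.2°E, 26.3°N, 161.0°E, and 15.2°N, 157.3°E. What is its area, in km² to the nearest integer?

1187186 km²

Side lengths (central angles): a = 0.2029, b = 0.9803, c = 0.9411 rad; semiperimeter s = 1.0621.
By l'Huilier's theorem, tan(E/4) = √[tan(s/2) tan((s−a)/2) tan((s−b)/2) tan((s−c)/2)], giving spherical excess E = 0.1033 rad.
Area = E·R² = 0.1033 × (3389.5)² ≈ 1187186 km².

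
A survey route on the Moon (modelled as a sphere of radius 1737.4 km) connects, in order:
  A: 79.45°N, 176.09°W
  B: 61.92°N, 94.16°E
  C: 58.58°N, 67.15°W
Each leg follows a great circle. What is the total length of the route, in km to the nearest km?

Leg A→B: central angle 0.5201 rad, distance 903.7 km.
Leg B→C: central angle 1.0234 rad, distance 1778.0 km.
Total: 903.7 + 1778.0 ≈ 2682 km.

2682 km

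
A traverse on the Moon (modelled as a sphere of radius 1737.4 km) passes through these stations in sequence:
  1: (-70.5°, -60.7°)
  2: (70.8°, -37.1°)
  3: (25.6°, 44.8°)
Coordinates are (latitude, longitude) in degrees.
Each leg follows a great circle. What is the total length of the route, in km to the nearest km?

Leg 1→2: central angle 2.4810 rad, distance 4310.4 km.
Leg 2→3: central angle 1.1042 rad, distance 1918.5 km.
Total: 4310.4 + 1918.5 ≈ 6229 km.

6229 km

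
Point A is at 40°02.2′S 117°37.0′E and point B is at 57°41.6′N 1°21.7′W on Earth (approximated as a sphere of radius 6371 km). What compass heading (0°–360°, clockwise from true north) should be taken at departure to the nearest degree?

With φ₁ = -0.6988, φ₂ = 1.0069, Δλ = -2.0766 rad, the forward-azimuth formula gives
θ = atan2( sin Δλ cos φ₂ , cos φ₁ sin φ₂ − sin φ₁ cos φ₂ cos Δλ ) = atan2(-0.4675, 0.4805) = -44.21°.
Adding 360° brings this into [0°, 360°): 316°.

316°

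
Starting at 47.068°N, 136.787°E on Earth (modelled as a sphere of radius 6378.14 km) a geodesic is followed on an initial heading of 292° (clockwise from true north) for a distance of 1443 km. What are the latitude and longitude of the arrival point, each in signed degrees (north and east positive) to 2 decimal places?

50.42°, 117.73°

Angular distance δ = d/R = 1443/6378.14 = 0.22624 rad; initial bearing θ = 5.0964 rad.
sin φ₂ = sin φ₁ cos δ + cos φ₁ sin δ cos θ = (0.7322)(0.9745) + (0.6811)(0.2243)(0.3746) = 0.7707, so φ₂ = 50.42°.
Δλ = atan2(sin θ sin δ cos φ₁, cos δ − sin φ₁ sin φ₂) = atan2(-0.1417, 0.4102) = -19.052°.
λ₂ = 136.787° − 19.052° = 117.73°.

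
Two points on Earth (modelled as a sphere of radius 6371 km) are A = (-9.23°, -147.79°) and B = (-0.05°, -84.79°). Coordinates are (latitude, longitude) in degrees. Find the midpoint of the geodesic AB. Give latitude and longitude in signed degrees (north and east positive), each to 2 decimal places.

-5.44°, -116.06°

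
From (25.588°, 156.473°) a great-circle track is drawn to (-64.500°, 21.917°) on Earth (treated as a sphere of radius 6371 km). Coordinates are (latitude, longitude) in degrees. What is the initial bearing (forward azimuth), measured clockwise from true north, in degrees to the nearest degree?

Δλ = -134.556° = -2.3484 rad.
y = sin Δλ · cos φ₂ = (-0.7126)(0.4305) = -0.3068
x = cos φ₁ sin φ₂ − sin φ₁ cos φ₂ cos Δλ = (0.9019)(-0.9026) − (0.4319)(0.4305)(-0.7016) = -0.6836
θ = atan2(y, x) = -155.83°; adding 360° gives 204°.

204°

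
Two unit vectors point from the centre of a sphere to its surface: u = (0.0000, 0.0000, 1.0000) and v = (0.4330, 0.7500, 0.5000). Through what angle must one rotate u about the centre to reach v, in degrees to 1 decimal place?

u·v = 0.5000; |u| = 1.0000, |v| = 1.0000.
cos θ = (u·v)/(|u||v|) = 0.5000, so θ = 60.0°.

60.0°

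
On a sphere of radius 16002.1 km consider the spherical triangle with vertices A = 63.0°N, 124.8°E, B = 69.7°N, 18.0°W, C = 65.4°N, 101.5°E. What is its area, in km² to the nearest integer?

14072261 km²

Side lengths (central angles): a = 0.6735, b = 0.1807, c = 0.7810 rad; semiperimeter s = 0.8176.
By l'Huilier's theorem, tan(E/4) = √[tan(s/2) tan((s−a)/2) tan((s−b)/2) tan((s−c)/2)], giving spherical excess E = 0.0550 rad.
Area = E·R² = 0.0550 × (16002.1)² ≈ 14072261 km².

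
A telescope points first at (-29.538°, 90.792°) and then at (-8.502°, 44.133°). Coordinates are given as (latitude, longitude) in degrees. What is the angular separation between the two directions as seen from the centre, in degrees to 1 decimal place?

48.4°

In radians: φ₁ = -0.5155, φ₂ = -0.1484, Δλ = -46.659° = -0.8144 rad.
cos c = sin φ₁ sin φ₂ + cos φ₁ cos φ₂ cos Δλ = (-0.4930)(-0.1478) + (0.8700)(0.9890)(0.6863) = 0.66346,
so c = arccos(0.66346) = 0.84536 rad.
So the angular separation is 48.4°.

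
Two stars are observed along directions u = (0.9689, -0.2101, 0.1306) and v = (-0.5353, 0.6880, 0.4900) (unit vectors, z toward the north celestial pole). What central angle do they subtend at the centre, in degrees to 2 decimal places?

126.81°

u·v = -0.5992; |u| = 1.0000, |v| = 1.0000.
cos θ = (u·v)/(|u||v|) = -0.5992, so θ = 126.81°.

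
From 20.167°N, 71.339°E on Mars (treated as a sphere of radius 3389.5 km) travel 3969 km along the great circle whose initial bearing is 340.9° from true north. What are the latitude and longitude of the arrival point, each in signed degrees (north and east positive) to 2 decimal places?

72.04°, -6.43°

Angular distance δ = d/R = 3969/3389.5 = 1.17097 rad; initial bearing θ = 5.9498 rad.
sin φ₂ = sin φ₁ cos δ + cos φ₁ sin δ cos θ = (0.3448)(0.3893) + (0.9387)(0.9211)(0.9449) = 0.9513, so φ₂ = 72.04°.
Δλ = atan2(sin θ sin δ cos φ₁, cos δ − sin φ₁ sin φ₂) = atan2(-0.2829, 0.0613) = -77.774°.
λ₂ = 71.339° − 77.774° = -6.43°.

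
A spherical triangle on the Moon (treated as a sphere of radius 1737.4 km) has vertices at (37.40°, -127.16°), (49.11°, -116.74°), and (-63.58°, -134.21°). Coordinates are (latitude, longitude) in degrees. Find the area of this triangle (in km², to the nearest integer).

457039 km²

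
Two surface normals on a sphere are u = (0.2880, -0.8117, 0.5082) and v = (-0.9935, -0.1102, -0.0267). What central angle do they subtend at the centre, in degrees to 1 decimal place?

102.1°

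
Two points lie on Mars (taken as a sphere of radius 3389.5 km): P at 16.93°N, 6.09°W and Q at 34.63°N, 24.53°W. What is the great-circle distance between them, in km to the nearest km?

1431 km

Let φ₁ = 0.2955 rad, φ₂ = 0.6044 rad, and Δλ = -0.3218 rad.
cos c = sin φ₁ sin φ₂ + cos φ₁ cos φ₂ cos Δλ = (0.2912)(0.5683) + (0.9567)(0.8228)(0.9487) = 0.91224,
so c = arccos(0.91224) = 0.42207 rad.
Distance = R·c = 3389.5 × 0.4221 ≈ 1431 km.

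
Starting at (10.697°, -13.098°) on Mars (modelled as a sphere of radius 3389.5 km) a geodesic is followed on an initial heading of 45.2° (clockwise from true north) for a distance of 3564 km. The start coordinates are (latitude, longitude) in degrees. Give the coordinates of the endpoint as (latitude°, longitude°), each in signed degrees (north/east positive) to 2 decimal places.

Angular distance δ = d/R = 3564/3389.5 = 1.05148 rad; initial bearing θ = 0.7889 rad.
sin φ₂ = sin φ₁ cos δ + cos φ₁ sin δ cos θ = (0.1856)(0.4963) + (0.9826)(0.8682)(0.7046) = 0.6932, so φ₂ = 43.89°.
Δλ = atan2(sin θ sin δ cos φ₁, cos δ − sin φ₁ sin φ₂) = atan2(0.6053, 0.3676) = 58.729°.
λ₂ = -13.098° + 58.729° = 45.63°.

43.89°, 45.63°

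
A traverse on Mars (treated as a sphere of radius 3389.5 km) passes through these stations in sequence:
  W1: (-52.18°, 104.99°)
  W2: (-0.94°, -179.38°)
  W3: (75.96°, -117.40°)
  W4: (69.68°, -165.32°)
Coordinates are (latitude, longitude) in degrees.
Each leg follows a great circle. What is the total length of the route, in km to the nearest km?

Leg W1→W2: central angle 1.4049 rad, distance 4762.0 km.
Leg W2→W3: central angle 1.4726 rad, distance 4991.4 km.
Leg W3→W4: central angle 0.2607 rad, distance 883.6 km.
Total: 4762.0 + 4991.4 + 883.6 ≈ 10637 km.

10637 km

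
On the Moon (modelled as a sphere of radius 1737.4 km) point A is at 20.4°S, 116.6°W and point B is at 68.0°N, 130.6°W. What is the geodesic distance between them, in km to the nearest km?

2699 km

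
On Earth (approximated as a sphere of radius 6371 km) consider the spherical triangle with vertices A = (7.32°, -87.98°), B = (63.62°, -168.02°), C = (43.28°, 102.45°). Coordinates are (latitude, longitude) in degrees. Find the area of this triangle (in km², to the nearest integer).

Side lengths (central angles): a = 0.9061, b = 2.2431, c = 1.3793 rad; semiperimeter s = 2.2642.
By l'Huilier's theorem, tan(E/4) = √[tan(s/2) tan((s−a)/2) tan((s−b)/2) tan((s−c)/2)], giving spherical excess E = 0.3701 rad.
Area = E·R² = 0.3701 × (6371)² ≈ 15020283 km².

15020283 km²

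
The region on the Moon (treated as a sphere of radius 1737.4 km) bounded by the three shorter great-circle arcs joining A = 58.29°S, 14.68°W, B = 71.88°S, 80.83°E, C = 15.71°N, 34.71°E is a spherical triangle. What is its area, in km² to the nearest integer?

1879430 km²

Side lengths (central angles): a = 1.6206, b = 1.4716, c = 0.6554 rad; semiperimeter s = 1.8738.
By l'Huilier's theorem, tan(E/4) = √[tan(s/2) tan((s−a)/2) tan((s−b)/2) tan((s−c)/2)], giving spherical excess E = 0.6226 rad.
Area = E·R² = 0.6226 × (1737.4)² ≈ 1879430 km².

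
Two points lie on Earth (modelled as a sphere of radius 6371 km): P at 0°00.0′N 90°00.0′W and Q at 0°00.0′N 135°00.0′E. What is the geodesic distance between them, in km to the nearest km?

Let φ₁ = 0.0000 rad, φ₂ = 0.0000 rad, and Δλ = -2.3562 rad.
Haversine: a = sin²(Δφ/2) + cos φ₁ cos φ₂ sin²(Δλ/2) = 0.0000 + (1.0000)(1.0000)(0.8536) = 0.85355.
Central angle c = 2·arcsin(√a) = 2.35619 rad.
Distance = R·c = 6371 × 2.3562 ≈ 15011 km.

15011 km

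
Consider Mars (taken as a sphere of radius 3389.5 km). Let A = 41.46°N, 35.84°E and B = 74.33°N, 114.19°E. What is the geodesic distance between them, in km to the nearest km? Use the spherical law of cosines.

2797 km

With latitudes φ₁ = 41.460°, φ₂ = 74.330° and longitude difference Δλ = 78.350°:
cos c = sin φ₁ sin φ₂ + cos φ₁ cos φ₂ cos Δλ = (0.6621)(0.9628) + (0.7494)(0.2701)(0.2019) = 0.67836,
so c = arccos(0.67836) = 0.82526 rad.
Distance = R·c = 3389.5 × 0.8253 ≈ 2797 km.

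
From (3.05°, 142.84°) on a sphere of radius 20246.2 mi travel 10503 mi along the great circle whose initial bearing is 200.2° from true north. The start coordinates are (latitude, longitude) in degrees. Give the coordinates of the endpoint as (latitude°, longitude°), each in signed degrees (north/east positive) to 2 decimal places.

Angular distance δ = d/R = 10503/20246.2 = 0.51876 rad; initial bearing θ = 3.4941 rad.
sin φ₂ = sin φ₁ cos δ + cos φ₁ sin δ cos θ = (0.0532)(0.8684) + (0.9986)(0.4958)(-0.9385) = -0.4184, so φ₂ = -24.74°.
Δλ = atan2(sin θ sin δ cos φ₁, cos δ − sin φ₁ sin φ₂) = atan2(-0.1710, 0.8907) = -10.865°.
λ₂ = 142.840° − 10.865° = 131.97°.

-24.74°, 131.97°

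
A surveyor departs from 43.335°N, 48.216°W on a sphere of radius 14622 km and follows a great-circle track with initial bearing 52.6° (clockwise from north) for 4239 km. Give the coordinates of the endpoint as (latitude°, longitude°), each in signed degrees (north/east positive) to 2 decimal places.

Angular distance δ = d/R = 4239/14622 = 0.28991 rad; initial bearing θ = 0.9180 rad.
sin φ₂ = sin φ₁ cos δ + cos φ₁ sin δ cos θ = (0.6863)(0.9583) + (0.7274)(0.2859)(0.6074) = 0.7839, so φ₂ = 51.62°.
Δλ = atan2(sin θ sin δ cos φ₁, cos δ − sin φ₁ sin φ₂) = atan2(0.1652, 0.4203) = 21.455°.
λ₂ = -48.216° + 21.455° = -26.76°.

51.62°, -26.76°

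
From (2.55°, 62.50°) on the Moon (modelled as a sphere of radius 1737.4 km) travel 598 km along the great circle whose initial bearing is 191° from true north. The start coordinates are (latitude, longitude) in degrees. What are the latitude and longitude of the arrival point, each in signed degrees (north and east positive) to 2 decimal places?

-16.80°, 58.64°

Angular distance δ = d/R = 598/1737.4 = 0.34419 rad; initial bearing θ = 3.3336 rad.
sin φ₂ = sin φ₁ cos δ + cos φ₁ sin δ cos θ = (0.0445)(0.9413) + (0.9990)(0.3374)(-0.9816) = -0.2890, so φ₂ = -16.80°.
Δλ = atan2(sin θ sin δ cos φ₁, cos δ − sin φ₁ sin φ₂) = atan2(-0.0643, 0.9542) = -3.856°.
λ₂ = 62.500° − 3.856° = 58.64°.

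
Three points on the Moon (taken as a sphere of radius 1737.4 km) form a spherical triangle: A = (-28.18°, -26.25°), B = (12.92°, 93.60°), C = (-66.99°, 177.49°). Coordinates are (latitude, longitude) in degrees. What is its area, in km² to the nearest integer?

6661326 km²

Side lengths (central angles): a = 1.7368, b = 1.4512, c = 2.1332 rad; semiperimeter s = 2.6606.
By l'Huilier's theorem, tan(E/4) = √[tan(s/2) tan((s−a)/2) tan((s−b)/2) tan((s−c)/2)], giving spherical excess E = 2.2068 rad.
Area = E·R² = 2.2068 × (1737.4)² ≈ 6661326 km².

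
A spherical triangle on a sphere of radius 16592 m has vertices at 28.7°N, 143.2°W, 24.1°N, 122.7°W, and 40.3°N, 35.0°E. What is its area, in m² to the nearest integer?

Side lengths (central angles): a = 1.9606, b = 1.9370, c = 0.3299 rad; semiperimeter s = 2.1137.
By l'Huilier's theorem, tan(E/4) = √[tan(s/2) tan((s−a)/2) tan((s−b)/2) tan((s−c)/2)], giving spherical excess E = 0.4863 rad.
Area = E·R² = 0.4863 × (16592)² ≈ 133870656 m².

133870656 m²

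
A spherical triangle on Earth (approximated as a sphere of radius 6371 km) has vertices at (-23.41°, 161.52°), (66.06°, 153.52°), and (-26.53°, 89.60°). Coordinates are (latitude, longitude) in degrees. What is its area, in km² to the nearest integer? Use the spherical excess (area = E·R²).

51096568 km²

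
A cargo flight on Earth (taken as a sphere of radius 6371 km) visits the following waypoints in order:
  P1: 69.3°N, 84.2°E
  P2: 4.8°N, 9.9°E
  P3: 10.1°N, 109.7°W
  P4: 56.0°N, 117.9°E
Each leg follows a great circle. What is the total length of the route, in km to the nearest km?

33479 km

Leg P1→P2: central angle 1.3963 rad, distance 8896.0 km.
Leg P2→P3: central angle 2.0600 rad, distance 13124.1 km.
Leg P3→P4: central angle 1.7986 rad, distance 11458.9 km.
Total: 8896.0 + 13124.1 + 11458.9 ≈ 33479 km.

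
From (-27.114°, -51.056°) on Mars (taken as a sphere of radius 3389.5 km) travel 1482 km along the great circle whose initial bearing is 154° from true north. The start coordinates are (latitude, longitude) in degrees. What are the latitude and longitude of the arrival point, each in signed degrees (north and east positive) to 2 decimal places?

-48.73°, -34.71°

Angular distance δ = d/R = 1482/3389.5 = 0.43723 rad; initial bearing θ = 2.6878 rad.
sin φ₂ = sin φ₁ cos δ + cos φ₁ sin δ cos θ = (-0.4558)(0.9059) + (0.8901)(0.4234)(-0.8988) = -0.7516, so φ₂ = -48.73°.
Δλ = atan2(sin θ sin δ cos φ₁, cos δ − sin φ₁ sin φ₂) = atan2(0.1652, 0.5634) = 16.345°.
λ₂ = -51.056° + 16.345° = -34.71°.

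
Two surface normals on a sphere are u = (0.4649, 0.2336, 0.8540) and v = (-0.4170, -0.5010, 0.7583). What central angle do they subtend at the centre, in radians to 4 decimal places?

1.2274 rad

u·v = 0.3367; |u| = 1.0000, |v| = 1.0000.
cos θ = (u·v)/(|u||v|) = 0.3367, so θ = 1.2274 rad.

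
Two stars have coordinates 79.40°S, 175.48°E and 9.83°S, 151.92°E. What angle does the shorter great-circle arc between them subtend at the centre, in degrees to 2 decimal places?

70.49°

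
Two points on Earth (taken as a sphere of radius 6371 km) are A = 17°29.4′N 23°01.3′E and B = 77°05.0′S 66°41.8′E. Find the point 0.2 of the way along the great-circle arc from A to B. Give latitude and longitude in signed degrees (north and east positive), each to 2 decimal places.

-1.88°, 26.02°

Central angle δ = 1.7100 rad. Interpolating on the sphere with fraction f = 0.2:
P = [sin((1−f)δ)·A + sin(fδ)·B] / sin δ = 0.9891·A + 0.3386·B in Cartesian coordinates,
giving P = (0.8982, 0.4384, -0.0328), i.e. latitude -1.88°, longitude 26.02°.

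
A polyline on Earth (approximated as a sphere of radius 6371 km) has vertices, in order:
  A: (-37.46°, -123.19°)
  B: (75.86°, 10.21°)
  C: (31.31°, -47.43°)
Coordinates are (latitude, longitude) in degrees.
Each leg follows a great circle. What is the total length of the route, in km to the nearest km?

20939 km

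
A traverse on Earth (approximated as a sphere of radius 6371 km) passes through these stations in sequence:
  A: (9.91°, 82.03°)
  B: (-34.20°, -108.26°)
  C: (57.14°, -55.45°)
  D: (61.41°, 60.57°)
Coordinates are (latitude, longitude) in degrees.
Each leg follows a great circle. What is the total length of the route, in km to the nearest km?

34131 km

Leg A→B: central angle 2.6868 rad, distance 17117.9 km.
Leg B→C: central angle 1.7731 rad, distance 11296.2 km.
Leg C→D: central angle 0.8974 rad, distance 5717.1 km.
Total: 17117.9 + 11296.2 + 5717.1 ≈ 34131 km.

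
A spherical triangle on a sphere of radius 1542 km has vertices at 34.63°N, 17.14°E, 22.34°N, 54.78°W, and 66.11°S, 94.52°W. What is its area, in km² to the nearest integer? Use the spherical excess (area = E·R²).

Side lengths (central angles): a = 1.6303, b = 2.2687, c = 1.1016 rad; semiperimeter s = 2.5003.
By l'Huilier's theorem, tan(E/4) = √[tan(s/2) tan((s−a)/2) tan((s−b)/2) tan((s−c)/2)], giving spherical excess E = 1.4175 rad.
Area = E·R² = 1.4175 × (1542)² ≈ 3370583 km².

3370583 km²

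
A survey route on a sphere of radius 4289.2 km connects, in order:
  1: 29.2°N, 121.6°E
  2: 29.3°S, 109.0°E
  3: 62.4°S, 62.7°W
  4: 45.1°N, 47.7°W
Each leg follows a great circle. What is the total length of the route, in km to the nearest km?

Leg 1→2: central angle 1.0424 rad, distance 4471.0 km.
Leg 2→3: central angle 1.5369 rad, distance 6592.0 km.
Leg 3→4: central angle 1.8879 rad, distance 8097.7 km.
Total: 4471.0 + 6592.0 + 8097.7 ≈ 19161 km.

19161 km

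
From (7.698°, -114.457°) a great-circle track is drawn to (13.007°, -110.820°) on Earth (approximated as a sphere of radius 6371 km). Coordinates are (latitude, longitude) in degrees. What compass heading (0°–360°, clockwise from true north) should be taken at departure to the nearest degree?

34°

With φ₁ = 0.1344, φ₂ = 0.2270, Δλ = 0.0635 rad, the forward-azimuth formula gives
θ = atan2( sin Δλ cos φ₂ , cos φ₁ sin φ₂ − sin φ₁ cos φ₂ cos Δλ ) = atan2(0.0618, 0.0928) = 33.67°.
So the initial bearing is 34°.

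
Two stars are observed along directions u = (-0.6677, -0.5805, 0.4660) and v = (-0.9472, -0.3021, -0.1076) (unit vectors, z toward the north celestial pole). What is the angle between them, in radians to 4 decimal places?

0.7111 rad

u·v = 0.7577; |u| = 1.0000, |v| = 1.0000.
cos θ = (u·v)/(|u||v|) = 0.7577, so θ = 0.7111 rad.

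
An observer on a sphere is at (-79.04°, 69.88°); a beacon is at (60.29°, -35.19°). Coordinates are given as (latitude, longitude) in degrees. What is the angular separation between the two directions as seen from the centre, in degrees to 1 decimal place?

With latitudes φ₁ = -79.040°, φ₂ = 60.290° and longitude difference Δλ = -105.070°:
Haversine: a = sin²(Δφ/2) + cos φ₁ cos φ₂ sin²(Δλ/2) = 0.8792 + (0.1901)(0.4956)(0.6300) = 0.93860.
Central angle c = 2·arcsin(√a) = 2.64080 rad.
So the angular separation is 151.3°.

151.3°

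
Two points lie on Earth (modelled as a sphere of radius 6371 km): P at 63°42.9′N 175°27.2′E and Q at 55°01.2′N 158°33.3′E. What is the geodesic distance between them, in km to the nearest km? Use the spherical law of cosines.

1353 km

In radians: φ₁ = 1.1120, φ₂ = 0.9603, Δλ = -16.898° = -0.2949 rad.
cos c = sin φ₁ sin φ₂ + cos φ₁ cos φ₂ cos Δλ = (0.8966)(0.8194) + (0.4428)(0.5733)(0.9568) = 0.97755,
so c = arccos(0.97755) = 0.21232 rad.
Distance = R·c = 6371 × 0.2123 ≈ 1353 km.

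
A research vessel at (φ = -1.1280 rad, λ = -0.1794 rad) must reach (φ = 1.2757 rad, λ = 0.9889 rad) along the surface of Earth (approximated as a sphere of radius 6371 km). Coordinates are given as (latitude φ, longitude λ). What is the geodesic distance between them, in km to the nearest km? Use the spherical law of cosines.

Let φ₁ = -1.1280 rad, φ₂ = 1.2757 rad, and Δλ = 1.1683 rad.
cos c = sin φ₁ sin φ₂ + cos φ₁ cos φ₂ cos Δλ = (-0.9036)(0.9568) + (0.4285)(0.2908)(0.3917) = -0.81569,
so c = arccos(-0.81569) = 2.52471 rad.
Distance = R·c = 6371 × 2.5247 ≈ 16085 km.

16085 km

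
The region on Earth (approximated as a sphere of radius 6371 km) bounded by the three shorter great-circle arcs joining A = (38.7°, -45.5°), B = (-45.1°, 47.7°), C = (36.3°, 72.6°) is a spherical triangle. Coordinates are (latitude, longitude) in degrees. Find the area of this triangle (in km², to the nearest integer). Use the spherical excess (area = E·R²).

72615517 km²

Side lengths (central angles): a = 1.4740, b = 1.4968, c = 2.0642 rad; semiperimeter s = 2.5175.
By l'Huilier's theorem, tan(E/4) = √[tan(s/2) tan((s−a)/2) tan((s−b)/2) tan((s−c)/2)], giving spherical excess E = 1.7890 rad.
Area = E·R² = 1.7890 × (6371)² ≈ 72615517 km².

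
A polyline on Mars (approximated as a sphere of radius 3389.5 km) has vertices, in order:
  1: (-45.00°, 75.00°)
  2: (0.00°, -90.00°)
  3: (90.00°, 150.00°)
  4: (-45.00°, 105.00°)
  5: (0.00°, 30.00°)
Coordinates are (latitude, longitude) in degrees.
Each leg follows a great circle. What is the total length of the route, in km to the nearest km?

Leg 1→2: central angle 2.3227 rad, distance 7872.7 km.
Leg 2→3: central angle 1.5708 rad, distance 5324.2 km.
Leg 3→4: central angle 2.3562 rad, distance 7986.3 km.
Leg 4→5: central angle 1.3867 rad, distance 4700.4 km.
Total: 7872.7 + 5324.2 + 7986.3 + 4700.4 ≈ 25884 km.

25884 km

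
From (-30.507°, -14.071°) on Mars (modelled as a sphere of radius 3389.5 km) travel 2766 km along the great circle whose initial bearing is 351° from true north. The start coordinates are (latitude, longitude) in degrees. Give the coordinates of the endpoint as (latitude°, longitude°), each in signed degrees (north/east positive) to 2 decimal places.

Angular distance δ = d/R = 2766/3389.5 = 0.81605 rad; initial bearing θ = 6.1261 rad.
sin φ₂ = sin φ₁ cos δ + cos φ₁ sin δ cos θ = (-0.5076)(0.6851) + (0.8616)(0.7284)(0.9877) = 0.2721, so φ₂ = 15.79°.
Δλ = atan2(sin θ sin δ cos φ₁, cos δ − sin φ₁ sin φ₂) = atan2(-0.0982, 0.8232) = -6.801°.
λ₂ = -14.071° − 6.801° = -20.87°.

15.79°, -20.87°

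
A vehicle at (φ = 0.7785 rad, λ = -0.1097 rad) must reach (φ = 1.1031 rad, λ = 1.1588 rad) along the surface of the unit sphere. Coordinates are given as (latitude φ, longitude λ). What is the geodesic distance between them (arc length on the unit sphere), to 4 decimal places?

With latitudes φ₁ = 44.605°, φ₂ = 63.203° and longitude difference Δλ = 72.680°:
Haversine: a = sin²(Δφ/2) + cos φ₁ cos φ₂ sin²(Δλ/2) = 0.0261 + (0.7120)(0.4508)(0.3511) = 0.13882.
Central angle c = 2·arcsin(√a) = 0.76359 rad.
On the unit sphere the arc length equals the central angle: 0.7636.

0.7636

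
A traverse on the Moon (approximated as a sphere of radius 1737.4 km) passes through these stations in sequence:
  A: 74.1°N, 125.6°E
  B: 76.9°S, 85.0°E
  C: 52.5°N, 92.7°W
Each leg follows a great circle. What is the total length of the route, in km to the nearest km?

9352 km

Leg A→B: central angle 2.6672 rad, distance 4634.0 km.
Leg B→C: central angle 2.7155 rad, distance 4717.8 km.
Total: 4634.0 + 4717.8 ≈ 9352 km.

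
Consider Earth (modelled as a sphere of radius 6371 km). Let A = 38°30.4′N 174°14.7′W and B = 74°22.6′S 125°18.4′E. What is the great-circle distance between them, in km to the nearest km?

13312 km

In radians: φ₁ = 0.6721, φ₂ = -1.2981, Δλ = -60.448° = -1.0550 rad.
Haversine: a = sin²(Δφ/2) + cos φ₁ cos φ₂ sin²(Δλ/2) = 0.6944 + (0.7825)(0.2693)(0.2534) = 0.74783.
Central angle c = 2·arcsin(√a) = 2.08939 rad.
Distance = R·c = 6371 × 2.0894 ≈ 13312 km.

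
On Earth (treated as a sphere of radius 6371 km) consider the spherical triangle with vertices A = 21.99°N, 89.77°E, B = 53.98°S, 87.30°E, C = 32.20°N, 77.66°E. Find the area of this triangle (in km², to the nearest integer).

Side lengths (central angles): a = 1.5112, b = 0.2588, c = 1.3264 rad; semiperimeter s = 1.5482.
By l'Huilier's theorem, tan(E/4) = √[tan(s/2) tan((s−a)/2) tan((s−b)/2) tan((s−c)/2)], giving spherical excess E = 0.1556 rad.
Area = E·R² = 0.1556 × (6371)² ≈ 6317049 km².

6317049 km²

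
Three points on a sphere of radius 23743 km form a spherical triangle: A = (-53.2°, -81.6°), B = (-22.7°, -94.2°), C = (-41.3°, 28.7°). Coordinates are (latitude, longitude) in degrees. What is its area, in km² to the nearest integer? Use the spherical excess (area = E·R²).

119612352 km²

Side lengths (central angles): a = 1.6929, b = 1.1893, c = 0.5580 rad; semiperimeter s = 1.7201.
By l'Huilier's theorem, tan(E/4) = √[tan(s/2) tan((s−a)/2) tan((s−b)/2) tan((s−c)/2)], giving spherical excess E = 0.2122 rad.
Area = E·R² = 0.2122 × (23743)² ≈ 119612352 km².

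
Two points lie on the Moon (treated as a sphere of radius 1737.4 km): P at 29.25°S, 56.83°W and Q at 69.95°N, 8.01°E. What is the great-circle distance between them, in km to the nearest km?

In radians: φ₁ = -0.5105, φ₂ = 1.2209, Δλ = 64.840° = 1.1317 rad.
Haversine: a = sin²(Δφ/2) + cos φ₁ cos φ₂ sin²(Δλ/2) = 0.5799 + (0.8725)(0.3428)(0.2874) = 0.66592.
Central angle c = 2·arcsin(√a) = 1.90904 rad.
Distance = R·c = 1737.4 × 1.9090 ≈ 3317 km.

3317 km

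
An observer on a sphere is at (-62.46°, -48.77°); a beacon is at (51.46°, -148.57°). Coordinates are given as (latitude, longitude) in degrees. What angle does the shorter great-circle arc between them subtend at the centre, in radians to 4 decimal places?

In radians: φ₁ = -1.0901, φ₂ = 0.8981, Δλ = -99.800° = -1.7418 rad.
cos c = sin φ₁ sin φ₂ + cos φ₁ cos φ₂ cos Δλ = (-0.8867)(0.7822) + (0.4624)(0.6231)(-0.1702) = -0.74258,
so c = arccos(-0.74258) = 2.40771 rad.
So the angular separation is 2.4077 rad.

2.4077 rad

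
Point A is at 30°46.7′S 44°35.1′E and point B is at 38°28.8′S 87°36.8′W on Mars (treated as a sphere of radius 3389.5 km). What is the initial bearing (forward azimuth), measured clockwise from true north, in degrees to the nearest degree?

216°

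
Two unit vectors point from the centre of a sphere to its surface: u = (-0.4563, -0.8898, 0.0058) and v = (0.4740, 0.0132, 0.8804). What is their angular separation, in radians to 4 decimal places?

1.7956 rad

u·v = -0.2229; |u| = 1.0000, |v| = 1.0000.
cos θ = (u·v)/(|u||v|) = -0.2229, so θ = 1.7956 rad.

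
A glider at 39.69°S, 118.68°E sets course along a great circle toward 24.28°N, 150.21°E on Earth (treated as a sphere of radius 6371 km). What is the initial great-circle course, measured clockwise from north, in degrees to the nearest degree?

30°

Δλ = 31.530° = 0.5503 rad.
y = sin Δλ · cos φ₂ = (0.5229)(0.9115) = 0.4767
x = cos φ₁ sin φ₂ − sin φ₁ cos φ₂ cos Δλ = (0.7695)(0.4112) − (-0.6386)(0.9115)(0.8524) = 0.8126
θ = atan2(y, x) = 30.40°, so the bearing is 30°.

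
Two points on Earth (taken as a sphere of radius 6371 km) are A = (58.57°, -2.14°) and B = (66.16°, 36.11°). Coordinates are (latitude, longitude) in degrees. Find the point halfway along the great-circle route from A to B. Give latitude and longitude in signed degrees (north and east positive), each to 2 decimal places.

Central angle δ = 0.3302 rad. Interpolating on the sphere with fraction f = 0.5:
P = [sin((1−f)δ)·A + sin(fδ)·B] / sin δ = 0.5069·A + 0.5069·B in Cartesian coordinates,
giving P = (0.4297, 0.1109, 0.8962), i.e. latitude 63.66°, longitude 14.47°.

63.66°, 14.47°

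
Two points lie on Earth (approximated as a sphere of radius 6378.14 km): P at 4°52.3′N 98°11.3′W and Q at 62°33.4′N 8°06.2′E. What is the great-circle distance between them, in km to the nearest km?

10360 km

With latitudes φ₁ = 4.872°, φ₂ = 62.557° and longitude difference Δλ = 106.292°:
Haversine: a = sin²(Δφ/2) + cos φ₁ cos φ₂ sin²(Δλ/2) = 0.2327 + (0.9964)(0.4609)(0.6403) = 0.52673.
Central angle c = 2·arcsin(√a) = 1.62427 rad.
Distance = R·c = 6378.14 × 1.6243 ≈ 10360 km.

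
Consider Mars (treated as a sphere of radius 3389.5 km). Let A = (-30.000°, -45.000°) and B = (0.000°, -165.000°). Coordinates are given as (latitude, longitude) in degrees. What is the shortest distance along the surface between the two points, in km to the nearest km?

6842 km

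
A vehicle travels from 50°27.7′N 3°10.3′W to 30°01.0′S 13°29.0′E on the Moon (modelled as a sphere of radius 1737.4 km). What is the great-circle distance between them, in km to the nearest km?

2481 km

Let φ₁ = 0.8807 rad, φ₂ = -0.5239 rad, and Δλ = 0.2907 rad.
Haversine: a = sin²(Δφ/2) + cos φ₁ cos φ₂ sin²(Δλ/2) = 0.4173 + (0.6366)(0.8659)(0.0210) = 0.42885.
Central angle c = 2·arcsin(√a) = 1.42802 rad.
Distance = R·c = 1737.4 × 1.4280 ≈ 2481 km.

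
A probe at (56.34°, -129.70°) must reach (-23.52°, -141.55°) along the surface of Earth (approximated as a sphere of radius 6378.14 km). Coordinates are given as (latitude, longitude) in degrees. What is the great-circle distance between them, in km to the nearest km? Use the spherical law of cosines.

8960 km

With latitudes φ₁ = 56.340°, φ₂ = -23.520° and longitude difference Δλ = -11.850°:
cos c = sin φ₁ sin φ₂ + cos φ₁ cos φ₂ cos Δλ = (0.8323)(-0.3991) + (0.5543)(0.9169)(0.9787) = 0.16522,
so c = arccos(0.16522) = 1.40481 rad.
Distance = R·c = 6378.14 × 1.4048 ≈ 8960 km.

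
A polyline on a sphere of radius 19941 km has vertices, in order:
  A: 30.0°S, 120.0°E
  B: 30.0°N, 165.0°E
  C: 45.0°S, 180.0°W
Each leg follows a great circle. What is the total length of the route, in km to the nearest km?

52190 km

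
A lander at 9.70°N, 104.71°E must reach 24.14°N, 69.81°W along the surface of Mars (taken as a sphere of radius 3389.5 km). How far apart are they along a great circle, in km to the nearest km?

8622 km

With latitudes φ₁ = 9.700°, φ₂ = 24.140° and longitude difference Δλ = -174.520°:
cos c = sin φ₁ sin φ₂ + cos φ₁ cos φ₂ cos Δλ = (0.1685)(0.4090) + (0.9857)(0.9125)(-0.9954) = -0.82648,
so c = arccos(-0.82648) = 2.54363 rad.
Distance = R·c = 3389.5 × 2.5436 ≈ 8622 km.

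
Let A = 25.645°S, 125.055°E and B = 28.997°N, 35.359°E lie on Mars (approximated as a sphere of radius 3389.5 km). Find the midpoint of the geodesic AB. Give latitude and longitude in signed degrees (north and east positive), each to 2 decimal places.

2.36°, 81.07°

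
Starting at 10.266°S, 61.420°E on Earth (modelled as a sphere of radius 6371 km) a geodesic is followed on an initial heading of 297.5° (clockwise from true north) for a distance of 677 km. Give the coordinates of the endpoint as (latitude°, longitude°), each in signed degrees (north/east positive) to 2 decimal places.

Angular distance δ = d/R = 677/6371 = 0.10626 rad; initial bearing θ = 5.1924 rad.
sin φ₂ = sin φ₁ cos δ + cos φ₁ sin δ cos θ = (-0.1782)(0.9944) + (0.9840)(0.1061)(0.4617) = -0.1290, so φ₂ = -7.41°.
Δλ = atan2(sin θ sin δ cos φ₁, cos δ − sin φ₁ sin φ₂) = atan2(-0.0926, 0.9714) = -5.444°.
λ₂ = 61.420° − 5.444° = 55.98°.

-7.41°, 55.98°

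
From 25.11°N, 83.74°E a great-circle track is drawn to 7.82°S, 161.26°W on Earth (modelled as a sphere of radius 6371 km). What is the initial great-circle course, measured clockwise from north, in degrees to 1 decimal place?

86.5°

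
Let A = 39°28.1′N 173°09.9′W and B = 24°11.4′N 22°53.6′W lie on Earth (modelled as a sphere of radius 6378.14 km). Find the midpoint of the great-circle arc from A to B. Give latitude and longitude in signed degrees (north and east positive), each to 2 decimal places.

66.58°, -80.61°

The central angle between A and B is δ = 1.9295 rad.
With f = 0.5, the slerp weights are sin((1−f)δ)/sin δ = 0.8778 and sin(fδ)/sin δ = 0.8778.
Weighted sum of the unit vectors: (0.8778)·(-0.7665,-0.0919,0.6357) + (0.8778)·(0.8403,-0.3549,0.4098) = (0.0648, -0.3921, 0.9176).
Converting back: φ = atan2(z, √(x²+y²)) = 66.58°, λ = atan2(y, x) = -80.61°.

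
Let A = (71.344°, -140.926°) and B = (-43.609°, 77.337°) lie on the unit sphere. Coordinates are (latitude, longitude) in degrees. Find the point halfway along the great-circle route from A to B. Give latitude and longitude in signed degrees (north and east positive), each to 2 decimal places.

26.69°, 100.07°

Central angle δ = 2.5596 rad. Interpolating on the sphere with fraction f = 0.5:
P = [sin((1−f)δ)·A + sin(fδ)·B] / sin δ = 1.7426·A + 1.7426·B in Cartesian coordinates,
giving P = (-0.1562, 0.8797, 0.4491), i.e. latitude 26.69°, longitude 100.07°.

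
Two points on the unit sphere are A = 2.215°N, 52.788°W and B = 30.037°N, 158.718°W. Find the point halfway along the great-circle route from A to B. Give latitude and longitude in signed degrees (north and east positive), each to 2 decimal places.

Central angle δ = 1.7906 rad. Interpolating on the sphere with fraction f = 0.5:
P = [sin((1−f)δ)·A + sin(fδ)·B] / sin δ = 0.7997·A + 0.7997·B in Cartesian coordinates,
giving P = (-0.1618, -0.8876, 0.4312), i.e. latitude 25.54°, longitude -100.33°.

25.54°, -100.33°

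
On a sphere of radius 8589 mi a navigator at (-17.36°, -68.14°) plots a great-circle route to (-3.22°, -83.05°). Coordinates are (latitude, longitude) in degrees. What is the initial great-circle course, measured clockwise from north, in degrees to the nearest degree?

312°

Δλ = -14.910° = -0.2602 rad.
y = sin Δλ · cos φ₂ = (-0.2573)(0.9984) = -0.2569
x = cos φ₁ sin φ₂ − sin φ₁ cos φ₂ cos Δλ = (0.9544)(-0.0562) − (-0.2984)(0.9984)(0.9663) = 0.2343
θ = atan2(y, x) = -47.64°; adding 360° gives 312°.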